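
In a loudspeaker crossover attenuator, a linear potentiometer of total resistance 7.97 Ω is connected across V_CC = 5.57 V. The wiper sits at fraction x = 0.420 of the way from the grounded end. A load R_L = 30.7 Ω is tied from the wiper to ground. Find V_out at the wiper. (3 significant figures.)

V_out ≈ 2.20 V

Lower segment x·R_p = 3.347 Ω; upper segment (1−x)·R_p = 4.623 Ω.
Lower segment in parallel with the load: 3.347 ‖ 30.7 = 3.018 Ω.
Then V_out = V_CC · 3.018/(4.623 + 3.018) = 2.200 V.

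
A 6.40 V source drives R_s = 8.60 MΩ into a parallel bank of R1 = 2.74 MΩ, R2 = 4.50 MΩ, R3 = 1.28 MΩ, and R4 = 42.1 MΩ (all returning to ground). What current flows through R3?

I ≈ 0.385 µA

Combine the parallel branches: R_p = (1/2.74 + 1/4.50 + 1/1.28 + 1/42.1)⁻¹ = 0.7183 MΩ.
Node voltage V_A = V_in · R_p/(R_s + R_p) = 6.40 × 0.07708 = 0.4933 V.
I(R3) = V_A / R3 = 0.4933/1.28 = 0.3854 µA.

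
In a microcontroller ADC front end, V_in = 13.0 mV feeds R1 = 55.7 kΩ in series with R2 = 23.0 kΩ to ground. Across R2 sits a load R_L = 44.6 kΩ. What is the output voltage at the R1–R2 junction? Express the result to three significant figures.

V_out ≈ 2.78 mV

The load sits in parallel with R2, giving an effective lower resistance R2' = R2·R_L/(R2+R_L) = 15.17 kΩ.
Now apply the divider: V_out = 13.0 × 0.2141 = 2.783 mV.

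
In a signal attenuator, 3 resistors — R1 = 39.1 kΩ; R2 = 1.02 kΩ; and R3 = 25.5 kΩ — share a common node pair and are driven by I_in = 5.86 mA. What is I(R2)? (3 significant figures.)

Conductances: ΣG = 1/39.1 + 1/1.02 + 1/25.5 = 1.045 (1/kΩ).
R2 takes the fraction G_k/ΣG = 0.9804/1.045 = 0.9380, so I = 5.86 × 0.9380 = 5.497 mA.

I ≈ 5.50 mA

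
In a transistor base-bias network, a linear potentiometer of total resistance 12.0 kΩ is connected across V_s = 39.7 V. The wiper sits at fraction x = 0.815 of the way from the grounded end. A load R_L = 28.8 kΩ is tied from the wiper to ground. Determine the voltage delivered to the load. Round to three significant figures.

V_out ≈ 30.4 V

Split the track: R_lower = x·R_p = 9.780 kΩ, R_upper = (1−x)·R_p = 2.220 kΩ.
R_L loads the lower segment: effective lower R = 7.301 kΩ.
Loaded-divider output: V_out = 39.7 × 0.7668 = 30.44 V.
(Unloaded: V_out = x·V_s = 32.4 V.)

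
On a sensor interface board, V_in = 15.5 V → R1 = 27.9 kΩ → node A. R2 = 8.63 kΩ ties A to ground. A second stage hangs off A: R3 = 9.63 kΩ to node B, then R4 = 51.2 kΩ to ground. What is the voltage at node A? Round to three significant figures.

V_A ≈ 3.30 V

Looking into the second stage from A: R3 + R4 = 60.83 kΩ appears in parallel with R2.
Effective lower resistance at A: R2 ‖ 60.83 = 7.558 kΩ.
So V_A = 15.5 × 0.2131 = 3.304 V.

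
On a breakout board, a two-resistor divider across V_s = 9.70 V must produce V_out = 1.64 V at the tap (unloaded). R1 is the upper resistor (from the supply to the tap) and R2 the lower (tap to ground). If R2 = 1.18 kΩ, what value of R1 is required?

Required fraction k = V_out/V_s = 0.1691.
Rearranging, R1 = R2·(1−k)/k = 1.18 × 4.915 = 5.799 kΩ.

R1 ≈ 5.80 kΩ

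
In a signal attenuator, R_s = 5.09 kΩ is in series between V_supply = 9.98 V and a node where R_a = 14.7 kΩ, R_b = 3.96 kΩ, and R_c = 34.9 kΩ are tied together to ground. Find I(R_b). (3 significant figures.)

Parallel bank: R_p = 1/(1/14.7 + 1/3.96 + 1/34.9) = 2.864 kΩ.
V_A by voltage divider: V_A = 9.98 × 2.864/(5.09 + 2.864) = 3.593 V.
Branch current I = V_A/R_b = 3.593/3.96 = 0.9074 mA.

I ≈ 0.907 mA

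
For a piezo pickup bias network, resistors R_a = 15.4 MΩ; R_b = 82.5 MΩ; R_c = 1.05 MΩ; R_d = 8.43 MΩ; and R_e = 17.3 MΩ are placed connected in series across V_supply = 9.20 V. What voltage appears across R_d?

V ≈ 0.622 V

Series total: ΣR = 15.4 + 82.5 + 1.05 + 8.43 + 17.3 = 124.7 MΩ.
By the voltage-divider rule, V = 9.20 × 8.430/124.7 = 0.6220 V.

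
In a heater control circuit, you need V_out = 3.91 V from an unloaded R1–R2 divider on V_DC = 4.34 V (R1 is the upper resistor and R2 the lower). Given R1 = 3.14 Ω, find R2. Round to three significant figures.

Required fraction k = V_out/V_DC = 0.9009.
So R2 = R1 · V_out/(V_DC − V_out) = 3.14 × 3.91/(4.34 − 3.91) = 3.14 × 9.093 = 28.55 Ω.

R2 ≈ 28.6 Ω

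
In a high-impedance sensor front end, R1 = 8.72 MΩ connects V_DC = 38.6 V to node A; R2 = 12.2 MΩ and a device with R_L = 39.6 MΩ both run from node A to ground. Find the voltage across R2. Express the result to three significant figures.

V_out ≈ 19.9 V

First combine the lower leg with the load: R2 ‖ R_L = 9.327 MΩ.
Voltage divider with the loaded lower leg: V_out = 38.6 × 9.327/(8.72 + 9.327) = 38.6 × 0.5168 = 19.95 V.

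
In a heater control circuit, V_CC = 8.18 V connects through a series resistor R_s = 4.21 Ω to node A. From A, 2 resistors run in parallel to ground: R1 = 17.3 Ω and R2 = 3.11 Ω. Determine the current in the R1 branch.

I ≈ 0.182 A

Combine the parallel branches: R_p = (1/17.3 + 1/3.11)⁻¹ = 2.636 Ω.
V_A by voltage divider: V_A = 8.18 × 2.636/(4.21 + 2.636) = 3.150 V.
Branch current I = V_A/R1 = 3.150/17.3 = 0.1821 A.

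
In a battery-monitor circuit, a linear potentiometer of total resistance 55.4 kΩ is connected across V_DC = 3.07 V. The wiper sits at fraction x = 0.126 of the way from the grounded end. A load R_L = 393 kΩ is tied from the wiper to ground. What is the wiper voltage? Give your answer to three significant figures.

The pot divides into 48.42 kΩ above the wiper and 6.980 kΩ below.
Lower segment in parallel with the load: 6.980 ‖ 393 = 6.859 kΩ.
V_out = 3.07 × 6.859/(48.42 + 6.859) = 0.3809 V.

V_out ≈ 0.381 V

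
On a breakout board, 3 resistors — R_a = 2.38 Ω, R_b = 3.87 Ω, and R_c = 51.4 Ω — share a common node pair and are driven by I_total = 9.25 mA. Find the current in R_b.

Total conductance ΣG = 1/2.38 + 1/3.87 + 1/51.4 = 0.6980 (units of 1/Ω).
Current divider: I(R_b) = I_total · G_k/ΣG = 9.25 × (0.2584/0.6980) = 9.25 × 0.3702 = 3.424 mA.

I ≈ 3.42 mA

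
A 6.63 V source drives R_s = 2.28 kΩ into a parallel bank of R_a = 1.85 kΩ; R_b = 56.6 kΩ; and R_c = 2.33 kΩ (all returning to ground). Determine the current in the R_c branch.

Equivalent of the parallel group: R_p = 1.013 kΩ.
V_A by voltage divider: V_A = 6.63 × 1.013/(2.28 + 1.013) = 2.039 V.
I(R_c) = V_A / R_c = 2.039/2.33 = 0.8752 mA.
(Check via current divider: I_total = 2.014 mA; share G_k/ΣG = 0.4347 → same result.)

I ≈ 0.875 mA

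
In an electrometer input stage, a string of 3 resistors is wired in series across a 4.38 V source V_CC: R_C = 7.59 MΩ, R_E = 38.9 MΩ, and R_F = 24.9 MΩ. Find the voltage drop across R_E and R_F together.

Series total: ΣR = 7.59 + 38.9 + 24.9 = 71.39 MΩ.
R_{R_E..R_F} = 38.9 + 24.9 = 63.80 MΩ.
Voltage divider: V = V_CC · (63.80 / 71.39) = 4.38 × 0.8937 = 3.914 V.

V ≈ 3.91 V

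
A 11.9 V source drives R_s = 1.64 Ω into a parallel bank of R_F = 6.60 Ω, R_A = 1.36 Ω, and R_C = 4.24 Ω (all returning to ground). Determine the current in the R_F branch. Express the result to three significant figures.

I ≈ 0.635 A

Combine the parallel branches: R_p = (1/6.60 + 1/1.36 + 1/4.24)⁻¹ = 0.8907 Ω.
V_A by voltage divider: V_A = 11.9 × 0.8907/(1.64 + 0.8907) = 4.188 V.
I(R_F) = V_A / R_F = 4.188/6.60 = 0.6346 A.
(Equivalently: I_total = 4.702 A, then current-divider fraction G_k/ΣG = 0.1350.)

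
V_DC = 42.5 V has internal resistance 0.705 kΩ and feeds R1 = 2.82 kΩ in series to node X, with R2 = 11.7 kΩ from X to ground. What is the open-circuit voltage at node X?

R1' = 0.705 + 2.82 = 3.525 kΩ (source resistance + R1).
V_th is the unloaded tap voltage: V_DC · R2/(R1'+R2) = 42.5 × 0.7685 = 32.66 V.

V_th ≈ 32.7 V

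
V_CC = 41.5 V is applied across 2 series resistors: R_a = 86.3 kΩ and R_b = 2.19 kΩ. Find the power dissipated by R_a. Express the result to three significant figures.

P ≈ 19.0 mW

Series current I = V_CC/ΣR = 41.5/88.49 = 0.4690 mA.
P(R_a) = I²·R_a = (0.4690)² × 86.3 = 18.98 mW.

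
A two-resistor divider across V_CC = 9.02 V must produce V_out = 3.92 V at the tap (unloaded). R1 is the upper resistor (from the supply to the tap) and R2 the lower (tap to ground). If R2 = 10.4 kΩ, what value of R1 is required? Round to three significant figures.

R1 ≈ 13.5 kΩ

Required fraction k = V_out/V_CC = 0.4346.
So R1 = R2 · (V_CC/V_out − 1) = 10.4 × (9.02/3.92 − 1) = 10.4 × 1.301 = 13.53 kΩ.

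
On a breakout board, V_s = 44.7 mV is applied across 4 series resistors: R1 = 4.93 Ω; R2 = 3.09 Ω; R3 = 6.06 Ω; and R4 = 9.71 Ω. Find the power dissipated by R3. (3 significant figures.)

P ≈ 21.4 µW

Series current I = V_s/ΣR = 44.7/23.79 = 1.879 mA.
V(R3) = I·R = 11.39 mV; P = V·I = 11.39 × 1.879 = 21.39 µW.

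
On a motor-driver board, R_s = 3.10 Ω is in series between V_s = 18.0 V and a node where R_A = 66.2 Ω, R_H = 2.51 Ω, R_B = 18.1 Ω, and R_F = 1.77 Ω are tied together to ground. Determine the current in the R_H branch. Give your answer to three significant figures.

I ≈ 1.71 A

Combine the parallel branches: R_p = (1/66.2 + 1/2.51 + 1/18.1 + 1/1.77)⁻¹ = 0.9674 Ω.
Node voltage V_A = V_s · R_p/(R_s + R_p) = 18.0 × 0.2378 = 4.281 V.
I(R_H) = V_A / R_H = 4.281/2.51 = 1.706 A.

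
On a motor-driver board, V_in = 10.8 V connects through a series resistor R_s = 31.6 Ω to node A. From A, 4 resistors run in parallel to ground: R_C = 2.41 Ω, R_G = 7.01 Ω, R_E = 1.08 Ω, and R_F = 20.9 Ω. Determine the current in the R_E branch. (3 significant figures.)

I ≈ 0.202 A

Combine the parallel branches: R_p = (1/2.41 + 1/7.01 + 1/1.08 + 1/20.9)⁻¹ = 0.6530 Ω.
V_A = 10.8 × 0.6530/32.25 = 0.2187 V.
I(R_E) = V_A / R_E = 0.2187/1.08 = 0.2025 A.
(Check via current divider: I_total = 0.3349 A; share G_k/ΣG = 0.6046 → same result.)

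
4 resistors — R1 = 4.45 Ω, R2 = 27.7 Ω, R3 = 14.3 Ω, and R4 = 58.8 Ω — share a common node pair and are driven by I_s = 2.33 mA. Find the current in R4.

I ≈ 0.114 mA

ΣG = 1/4.45 + 1/27.7 + 1/14.3 + 1/58.8 = 0.3478.
R4 takes the fraction G_k/ΣG = 0.01701/0.3478 = 0.04890, so I = 2.33 × 0.04890 = 0.1139 mA.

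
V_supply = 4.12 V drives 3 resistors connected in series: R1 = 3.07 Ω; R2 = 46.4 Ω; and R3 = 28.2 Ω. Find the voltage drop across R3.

V ≈ 1.50 V

ΣR = 3.07 + 46.4 + 28.2 = 77.67 Ω.
V = V_supply · R/ΣR = 4.12 × 0.3631 = 1.496 V.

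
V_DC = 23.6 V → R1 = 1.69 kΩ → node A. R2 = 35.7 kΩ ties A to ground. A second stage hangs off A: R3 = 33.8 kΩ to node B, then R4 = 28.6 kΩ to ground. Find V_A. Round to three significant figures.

The second stage (R3 + R4 = 62.40 kΩ) loads node A in parallel with R2.
R2 ‖ (R3+R4) = 22.71 kΩ.
First divider: V_A = V_DC · 22.71/(1.69 + 22.71) = 21.97 V.

V_A ≈ 22.0 V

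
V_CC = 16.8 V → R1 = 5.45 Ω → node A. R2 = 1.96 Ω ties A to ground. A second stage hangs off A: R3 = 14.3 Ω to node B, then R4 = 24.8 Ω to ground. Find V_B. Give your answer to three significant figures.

V_B ≈ 2.72 V

Node A sees R2 in parallel with the series input of stage 2, R3 + R4 = 39.10 Ω.
Effective lower resistance at A: R2 ‖ 39.10 = 1.866 Ω.
First divider: V_A = V_CC · 1.866/(5.45 + 1.866) = 4.286 V.
Then the unloaded second divider: V_B = V_A × R4/(R3+R4) = 4.286 × 0.6343 = 2.718 V.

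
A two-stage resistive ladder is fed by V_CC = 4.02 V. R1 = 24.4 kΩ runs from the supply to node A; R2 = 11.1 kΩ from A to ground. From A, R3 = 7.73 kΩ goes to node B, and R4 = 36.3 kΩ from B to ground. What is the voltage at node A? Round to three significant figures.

V_A ≈ 1.07 V

The second stage (R3 + R4 = 44.03 kΩ) loads node A in parallel with R2.
Effective lower resistance at A: R2 ‖ 44.03 = 8.865 kΩ.
So V_A = 4.02 × 0.2665 = 1.071 V.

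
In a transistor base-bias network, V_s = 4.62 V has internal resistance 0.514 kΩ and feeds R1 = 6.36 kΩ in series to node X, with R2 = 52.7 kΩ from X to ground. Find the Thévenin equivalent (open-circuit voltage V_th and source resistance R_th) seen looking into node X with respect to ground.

V_th ≈ 4.09 V, R_th ≈ 6.08 kΩ

R1' = 0.514 + 6.36 = 6.874 kΩ (source resistance + R1).
V_th is the unloaded tap voltage: V_s · R2/(R1'+R2) = 4.62 × 0.8846 = 4.087 V.
Zeroing V_s shorts the top of R1' to ground, so R_th = R1' ‖ R2 = 6.081 kΩ.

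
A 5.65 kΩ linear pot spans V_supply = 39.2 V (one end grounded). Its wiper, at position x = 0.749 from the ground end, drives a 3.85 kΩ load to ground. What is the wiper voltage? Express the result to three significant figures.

Lower segment x·R_p = 4.232 kΩ; upper segment (1−x)·R_p = 1.418 kΩ.
Lower segment in parallel with the load: 4.232 ‖ 3.85 = 2.016 kΩ.
Then V_out = V_supply · 2.016/(1.418 + 2.016) = 23.01 V.
(Unloaded: V_out = x·V_supply = 29.4 V.)

V_out ≈ 23.0 V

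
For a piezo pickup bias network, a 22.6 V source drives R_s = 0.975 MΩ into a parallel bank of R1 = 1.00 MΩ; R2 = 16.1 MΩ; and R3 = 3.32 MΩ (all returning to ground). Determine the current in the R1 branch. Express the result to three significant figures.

Combine the parallel branches: R_p = (1/1.00 + 1/16.1 + 1/3.32)⁻¹ = 0.7335 MΩ.
V_A by voltage divider: V_A = 22.6 × 0.7335/(0.975 + 0.7335) = 9.703 V.
I(R1) = V_A / R1 = 9.703/1.00 = 9.703 µA.

I ≈ 9.70 µA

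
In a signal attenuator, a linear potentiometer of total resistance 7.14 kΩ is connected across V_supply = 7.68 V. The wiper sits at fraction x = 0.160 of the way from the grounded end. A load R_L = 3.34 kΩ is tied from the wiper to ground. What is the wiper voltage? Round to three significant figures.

V_out ≈ 0.955 V

Split the track: R_lower = x·R_p = 1.142 kΩ, R_upper = (1−x)·R_p = 5.998 kΩ.
R_L loads the lower segment: effective lower R = 0.8512 kΩ.
Loaded-divider output: V_out = 7.68 × 0.1243 = 0.9545 V.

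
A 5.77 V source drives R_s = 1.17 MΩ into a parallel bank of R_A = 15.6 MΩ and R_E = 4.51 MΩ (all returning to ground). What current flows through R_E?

I ≈ 0.959 µA

Combine the parallel branches: R_p = (1/15.6 + 1/4.51)⁻¹ = 3.499 MΩ.
Node voltage V_A = V_supply · R_p/(R_s + R_p) = 5.77 × 0.7494 = 4.324 V.
Branch current I = V_A/R_E = 4.324/4.51 = 0.9588 µA.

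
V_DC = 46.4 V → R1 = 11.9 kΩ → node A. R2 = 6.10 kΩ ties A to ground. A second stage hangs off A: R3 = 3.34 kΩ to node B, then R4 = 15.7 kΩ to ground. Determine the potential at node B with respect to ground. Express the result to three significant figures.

Node A sees R2 in parallel with the series input of stage 2, R3 + R4 = 19.04 kΩ.
Effective lower resistance at A: R2 ‖ 19.04 = 4.620 kΩ.
V_A = 46.4 × 4.620/(11.9 + 4.620) = 12.98 V.
Stage 2 is unloaded, so V_B = V_A · R4/(R3+R4) = 12.98 × 15.7/19.04 = 10.70 V.

V_B ≈ 10.7 V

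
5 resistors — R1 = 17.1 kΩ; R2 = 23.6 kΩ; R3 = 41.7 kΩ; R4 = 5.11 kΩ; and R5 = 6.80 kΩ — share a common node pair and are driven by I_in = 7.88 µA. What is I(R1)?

I ≈ 0.986 µA

ΣG = 1/17.1 + 1/23.6 + 1/41.7 + 1/5.11 + 1/6.80 = 0.4676.
R1 takes the fraction G_k/ΣG = 0.05848/0.4676 = 0.1251, so I = 7.88 × 0.1251 = 0.9855 µA.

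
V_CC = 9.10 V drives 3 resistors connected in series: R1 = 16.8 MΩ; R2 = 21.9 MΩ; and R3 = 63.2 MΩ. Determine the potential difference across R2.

V ≈ 1.96 V

ΣR = 16.8 + 21.9 + 63.2 = 101.9 MΩ.
V = V_CC · R/ΣR = 9.10 × 0.2149 = 1.956 V.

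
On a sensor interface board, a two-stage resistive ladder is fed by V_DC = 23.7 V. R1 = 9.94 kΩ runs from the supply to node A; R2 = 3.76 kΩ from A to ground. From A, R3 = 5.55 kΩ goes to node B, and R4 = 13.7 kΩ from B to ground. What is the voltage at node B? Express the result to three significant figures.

The second stage (R3 + R4 = 19.25 kΩ) loads node A in parallel with R2.
R2 ‖ (R3+R4) = 3.146 kΩ.
First divider: V_A = V_DC · 3.146/(9.94 + 3.146) = 5.697 V.
V_B = V_A × 0.7117 = 4.055 V.

V_B ≈ 4.05 V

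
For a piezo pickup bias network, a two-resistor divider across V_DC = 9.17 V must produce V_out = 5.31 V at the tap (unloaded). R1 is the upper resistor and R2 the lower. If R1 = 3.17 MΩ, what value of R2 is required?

R2 ≈ 4.36 MΩ

Required fraction k = V_out/V_DC = 0.5791.
Rearranging, R2 = R1·k/(1−k) = 3.17 × 1.376 = 4.361 MΩ.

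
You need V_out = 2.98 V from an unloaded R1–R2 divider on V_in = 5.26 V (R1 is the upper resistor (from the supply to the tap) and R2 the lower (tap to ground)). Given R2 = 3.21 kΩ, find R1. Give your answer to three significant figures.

The divider ratio is R2/(R1+R2) = 2.98/5.26 = 0.5665.
R1 = R2·(1/k − 1) = 3.21 × 0.7651 = 2.456 kΩ.

R1 ≈ 2.46 kΩ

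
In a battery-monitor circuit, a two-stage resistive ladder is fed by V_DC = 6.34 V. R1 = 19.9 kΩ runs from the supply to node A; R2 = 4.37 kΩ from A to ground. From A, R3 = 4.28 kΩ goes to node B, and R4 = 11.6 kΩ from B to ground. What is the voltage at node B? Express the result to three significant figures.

V_B ≈ 0.680 V

Looking into the second stage from A: R3 + R4 = 15.88 kΩ appears in parallel with R2.
Effective lower resistance at A: R2 ‖ 15.88 = 3.427 kΩ.
V_A = 6.34 × 3.427/(19.9 + 3.427) = 0.9314 V.
V_B = V_A × 0.7305 = 0.6804 V.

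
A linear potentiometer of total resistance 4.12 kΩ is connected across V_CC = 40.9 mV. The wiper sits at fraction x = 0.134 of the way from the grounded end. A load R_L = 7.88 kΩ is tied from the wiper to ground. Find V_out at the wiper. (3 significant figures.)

Split the track: R_lower = x·R_p = 0.5521 kΩ, R_upper = (1−x)·R_p = 3.568 kΩ.
R_L loads the lower segment: effective lower R = 0.5159 kΩ.
V_out = 40.9 × 0.5159/(3.568 + 0.5159) = 5.167 mV.

V_out ≈ 5.17 mV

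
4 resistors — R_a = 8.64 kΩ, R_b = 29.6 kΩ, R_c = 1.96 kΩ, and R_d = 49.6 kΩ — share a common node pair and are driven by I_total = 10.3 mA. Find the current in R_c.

Total conductance ΣG = 1/8.64 + 1/29.6 + 1/1.96 + 1/49.6 = 0.6799 (units of 1/kΩ).
R_c takes the fraction G_k/ΣG = 0.5102/0.6799 = 0.7504, so I = 10.3 × 0.7504 = 7.729 mA.

I ≈ 7.73 mA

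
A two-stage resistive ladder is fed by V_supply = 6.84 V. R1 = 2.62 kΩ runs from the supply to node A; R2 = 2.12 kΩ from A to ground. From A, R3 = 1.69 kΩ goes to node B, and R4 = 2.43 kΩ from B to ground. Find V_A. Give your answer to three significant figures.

V_A ≈ 2.38 V

Looking into the second stage from A: R3 + R4 = 4.120 kΩ appears in parallel with R2.
R2 ‖ (R3+R4) = 1.400 kΩ.
So V_A = 6.84 × 0.3482 = 2.382 V.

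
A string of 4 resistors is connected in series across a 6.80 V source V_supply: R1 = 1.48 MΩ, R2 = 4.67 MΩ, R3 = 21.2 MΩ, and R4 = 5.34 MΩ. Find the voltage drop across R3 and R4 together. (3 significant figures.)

V ≈ 5.52 V

ΣR = 1.48 + 4.67 + 21.2 + 5.34 = 32.69 MΩ.
R_{R3..R4} = 21.2 + 5.34 = 26.54 MΩ.
Voltage divider: V = V_supply · (26.54 / 32.69) = 6.80 × 0.8119 = 5.521 V.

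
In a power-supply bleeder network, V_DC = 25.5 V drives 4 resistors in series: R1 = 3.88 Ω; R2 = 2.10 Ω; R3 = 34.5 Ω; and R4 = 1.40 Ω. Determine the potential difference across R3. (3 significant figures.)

ΣR = 3.88 + 2.10 + 34.5 + 1.40 = 41.88 Ω.
By the voltage-divider rule, V = 25.5 × 34.50/41.88 = 21.01 V.

V ≈ 21.0 V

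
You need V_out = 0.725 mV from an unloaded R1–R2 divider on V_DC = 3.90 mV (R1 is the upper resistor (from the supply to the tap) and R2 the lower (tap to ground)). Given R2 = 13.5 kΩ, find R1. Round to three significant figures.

R1 ≈ 59.1 kΩ

V_out/V_DC = R2/(R1+R2) = 0.1859.
R1 = R2·(1/k − 1) = 13.5 × 4.379 = 59.12 kΩ.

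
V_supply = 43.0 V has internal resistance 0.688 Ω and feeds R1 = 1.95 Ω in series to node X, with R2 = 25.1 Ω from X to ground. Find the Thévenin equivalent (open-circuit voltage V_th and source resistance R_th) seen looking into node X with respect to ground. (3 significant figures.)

R1' = 0.688 + 1.95 = 2.638 Ω (source resistance + R1).
Open-circuit (no load on X): V_th = V_supply · R2/(R1' + R2) = 43.0 × 25.1/(2.638 + 25.1) = 38.91 V.
With V_supply suppressed (replaced by a short), R_th = R1' ‖ R2 = (2.638 × 25.1)/(2.638 + 25.1) = 2.387 Ω.

V_th ≈ 38.9 V, R_th ≈ 2.39 Ω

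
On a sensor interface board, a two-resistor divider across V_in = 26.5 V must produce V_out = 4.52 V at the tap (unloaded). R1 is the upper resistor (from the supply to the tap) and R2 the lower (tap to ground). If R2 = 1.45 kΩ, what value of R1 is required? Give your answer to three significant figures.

Required fraction k = V_out/V_in = 0.1706.
Rearranging, R1 = R2·(1−k)/k = 1.45 × 4.863 = 7.051 kΩ.

R1 ≈ 7.05 kΩ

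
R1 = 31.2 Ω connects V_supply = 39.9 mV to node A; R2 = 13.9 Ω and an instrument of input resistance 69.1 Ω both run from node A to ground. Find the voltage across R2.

V_out ≈ 10.8 mV

First combine the lower leg with the load: R2 ‖ R_L = 11.57 Ω.
Voltage divider with the loaded lower leg: V_out = 39.9 × 11.57/(31.2 + 11.57) = 39.9 × 0.2706 = 10.80 mV.
(Unloaded it would be 12.3 mV; the load pulls it down.)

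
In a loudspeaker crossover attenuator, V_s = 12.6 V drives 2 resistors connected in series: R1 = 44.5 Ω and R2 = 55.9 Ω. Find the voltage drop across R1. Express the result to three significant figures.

Total series resistance ΣR = 44.5 + 55.9 = 100.4 Ω.
By the voltage-divider rule, V = 12.6 × 44.50/100.4 = 5.585 V.

V ≈ 5.58 V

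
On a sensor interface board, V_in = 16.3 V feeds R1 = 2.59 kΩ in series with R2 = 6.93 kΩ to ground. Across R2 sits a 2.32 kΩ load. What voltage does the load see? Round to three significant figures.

V_out ≈ 6.55 V

R2 ‖ R_L = (6.93 × 2.32)/(6.93 + 2.32) = 1.738 kΩ.
Then V_out = V_in · R2'/(R1 + R2') = 16.3 × 1.738/4.328 = 6.546 V.
(Unloaded it would be 11.9 V; the load pulls it down.)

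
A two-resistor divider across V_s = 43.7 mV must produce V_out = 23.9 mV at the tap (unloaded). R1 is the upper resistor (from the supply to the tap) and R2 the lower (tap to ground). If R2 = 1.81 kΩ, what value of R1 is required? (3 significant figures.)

R1 ≈ 1.50 kΩ

V_out/V_s = R2/(R1+R2) = 0.5469.
So R1 = R2 · (V_s/V_out − 1) = 1.81 × (43.7/23.9 − 1) = 1.81 × 0.8285 = 1.499 kΩ.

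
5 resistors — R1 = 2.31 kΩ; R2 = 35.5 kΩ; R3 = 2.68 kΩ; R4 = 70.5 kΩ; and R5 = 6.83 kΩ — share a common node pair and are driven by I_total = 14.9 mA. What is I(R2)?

Conductances: ΣG = 1/2.31 + 1/35.5 + 1/2.68 + 1/70.5 + 1/6.83 = 0.9948 (1/kΩ).
R2 takes the fraction G_k/ΣG = 0.02817/0.9948 = 0.02832, so I = 14.9 × 0.02832 = 0.4219 mA.

I ≈ 0.422 mA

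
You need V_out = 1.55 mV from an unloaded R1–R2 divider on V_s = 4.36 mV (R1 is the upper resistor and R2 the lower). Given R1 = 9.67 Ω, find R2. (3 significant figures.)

The divider ratio is R2/(R1+R2) = 1.55/4.36 = 0.3555.
R2 = R1 · 0.3555/(1 − 0.3555) = 5.334 Ω.

R2 ≈ 5.33 Ω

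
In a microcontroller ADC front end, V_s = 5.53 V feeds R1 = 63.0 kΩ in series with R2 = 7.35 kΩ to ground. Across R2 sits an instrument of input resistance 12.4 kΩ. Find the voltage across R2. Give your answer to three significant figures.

V_out ≈ 0.377 V

R2 ‖ R_L = (7.35 × 12.4)/(7.35 + 12.4) = 4.615 kΩ.
Now apply the divider: V_out = 5.53 × 0.06825 = 0.3774 V.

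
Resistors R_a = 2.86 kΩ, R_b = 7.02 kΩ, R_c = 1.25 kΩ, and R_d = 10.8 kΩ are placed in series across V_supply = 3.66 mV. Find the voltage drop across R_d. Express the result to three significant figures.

V ≈ 1.80 mV

Total series resistance ΣR = 2.86 + 7.02 + 1.25 + 10.8 = 21.93 kΩ.
V = V_supply · R/ΣR = 3.66 × 0.4925 = 1.802 mV.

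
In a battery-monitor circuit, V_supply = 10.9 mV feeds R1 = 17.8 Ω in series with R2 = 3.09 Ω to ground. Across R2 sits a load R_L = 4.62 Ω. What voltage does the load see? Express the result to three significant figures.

V_out ≈ 1.03 mV

R2 ‖ R_L = (3.09 × 4.62)/(3.09 + 4.62) = 1.852 Ω.
Then V_out = V_supply · R2'/(R1 + R2') = 10.9 × 1.852/19.65 = 1.027 mV.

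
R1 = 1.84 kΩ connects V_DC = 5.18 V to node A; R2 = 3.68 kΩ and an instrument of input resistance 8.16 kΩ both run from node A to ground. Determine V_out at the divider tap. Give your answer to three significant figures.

First combine the lower leg with the load: R2 ‖ R_L = 2.536 kΩ.
Then V_out = V_DC · R2'/(R1 + R2') = 5.18 × 2.536/4.376 = 3.002 V.

V_out ≈ 3.00 V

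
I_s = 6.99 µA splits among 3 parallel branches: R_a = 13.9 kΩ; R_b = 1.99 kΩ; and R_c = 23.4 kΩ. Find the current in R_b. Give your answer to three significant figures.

I ≈ 5.69 µA

ΣG = 1/13.9 + 1/1.99 + 1/23.4 = 0.6172.
R_b takes the fraction G_k/ΣG = 0.5025/0.6172 = 0.8142, so I = 6.99 × 0.8142 = 5.691 µA.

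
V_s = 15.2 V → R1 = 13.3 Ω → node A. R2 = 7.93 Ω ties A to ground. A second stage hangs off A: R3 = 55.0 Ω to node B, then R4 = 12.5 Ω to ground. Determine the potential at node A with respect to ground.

V_A ≈ 5.29 V

The second stage (R3 + R4 = 67.50 Ω) loads node A in parallel with R2.
R2 ‖ (R3+R4) = 7.096 Ω.
First divider: V_A = V_s · 7.096/(13.3 + 7.096) = 5.288 V.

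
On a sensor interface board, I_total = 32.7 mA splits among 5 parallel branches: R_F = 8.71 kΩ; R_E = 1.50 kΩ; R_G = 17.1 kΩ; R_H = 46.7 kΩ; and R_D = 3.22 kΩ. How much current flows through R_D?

Total conductance ΣG = 1/8.71 + 1/1.50 + 1/17.1 + 1/46.7 + 1/3.22 = 1.172 (units of 1/kΩ).
R_D takes the fraction G_k/ΣG = 0.3106/1.172 = 0.2650, so I = 32.7 × 0.2650 = 8.665 mA.

I ≈ 8.67 mA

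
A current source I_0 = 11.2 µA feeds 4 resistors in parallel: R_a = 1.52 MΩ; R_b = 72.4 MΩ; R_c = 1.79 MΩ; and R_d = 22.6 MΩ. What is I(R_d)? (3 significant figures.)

I ≈ 0.389 µA

Total conductance ΣG = 1/1.52 + 1/72.4 + 1/1.79 + 1/22.6 = 1.275 (units of 1/MΩ).
Current divider: I(R_d) = I_0 · G_k/ΣG = 11.2 × (0.04425/1.275) = 11.2 × 0.03471 = 0.3888 µA.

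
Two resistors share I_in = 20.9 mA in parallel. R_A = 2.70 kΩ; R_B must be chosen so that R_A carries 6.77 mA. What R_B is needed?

The fraction through R_A equals R_B/(R_A+R_B).
With f = 0.3239, R_B = R_A · f/(1−f) = 2.70 × 0.4791 = 1.294 kΩ.

R_B ≈ 1.29 kΩ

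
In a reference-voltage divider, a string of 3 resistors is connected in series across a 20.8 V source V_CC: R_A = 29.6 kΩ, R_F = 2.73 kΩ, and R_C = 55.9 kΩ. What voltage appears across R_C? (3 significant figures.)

V ≈ 13.2 V

Total series resistance ΣR = 29.6 + 2.73 + 55.9 = 88.23 kΩ.
Voltage divider: V = V_CC · (55.90 / 88.23) = 20.8 × 0.6336 = 13.18 V.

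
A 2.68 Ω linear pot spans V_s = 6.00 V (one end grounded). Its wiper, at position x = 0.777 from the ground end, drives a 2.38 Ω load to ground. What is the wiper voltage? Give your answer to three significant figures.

V_out ≈ 3.90 V

Lower segment x·R_p = 2.082 Ω; upper segment (1−x)·R_p = 0.5976 Ω.
Lower segment in parallel with the load: 2.082 ‖ 2.38 = 1.111 Ω.
Then V_out = V_s · 1.111/(0.5976 + 1.111) = 3.901 V.
(Unloaded: V_out = x·V_s = 4.66 V.)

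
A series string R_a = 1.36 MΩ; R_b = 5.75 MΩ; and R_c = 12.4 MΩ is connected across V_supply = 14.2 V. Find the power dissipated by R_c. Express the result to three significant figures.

P ≈ 6.57 µW

ΣR = 19.51 MΩ → I = 14.2/19.51 = 0.7278 µA.
P = I²R = 0.5297 × 12.4 = 6.569 µW.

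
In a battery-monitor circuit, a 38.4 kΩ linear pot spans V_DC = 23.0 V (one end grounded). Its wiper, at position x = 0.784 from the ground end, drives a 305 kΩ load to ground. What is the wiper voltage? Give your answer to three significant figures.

Lower segment x·R_p = 30.11 kΩ; upper segment (1−x)·R_p = 8.294 kΩ.
Lower segment in parallel with the load: 30.11 ‖ 305 = 27.40 kΩ.
Then V_out = V_DC · 27.40/(8.294 + 27.40) = 17.66 V.
(Unloaded: V_out = x·V_DC = 18.0 V.)

V_out ≈ 17.7 V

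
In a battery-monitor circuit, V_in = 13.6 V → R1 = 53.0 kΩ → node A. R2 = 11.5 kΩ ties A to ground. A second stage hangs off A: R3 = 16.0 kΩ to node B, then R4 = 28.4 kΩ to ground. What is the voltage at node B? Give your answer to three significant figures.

Node A sees R2 in parallel with the series input of stage 2, R3 + R4 = 44.40 kΩ.
R2 ‖ (R3+R4) = 9.134 kΩ.
First divider: V_A = V_in · 9.134/(53.0 + 9.134) = 1.999 V.
Stage 2 is unloaded, so V_B = V_A · R4/(R3+R4) = 1.999 × 28.4/44.40 = 1.279 V.

V_B ≈ 1.28 V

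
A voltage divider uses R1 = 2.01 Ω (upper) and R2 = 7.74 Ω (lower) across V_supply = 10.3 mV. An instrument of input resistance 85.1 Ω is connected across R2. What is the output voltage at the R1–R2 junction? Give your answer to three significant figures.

V_out ≈ 8.03 mV

R2 ‖ R_L = (7.74 × 85.1)/(7.74 + 85.1) = 7.095 Ω.
Voltage divider with the loaded lower leg: V_out = 10.3 × 7.095/(2.01 + 7.095) = 10.3 × 0.7792 = 8.026 mV.
(Unloaded it would be 8.18 mV; the load pulls it down.)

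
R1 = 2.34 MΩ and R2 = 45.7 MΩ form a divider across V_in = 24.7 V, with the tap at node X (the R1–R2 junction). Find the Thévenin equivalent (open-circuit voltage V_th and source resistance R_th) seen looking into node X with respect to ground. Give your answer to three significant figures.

With X open, the divider is unloaded: V_th = 24.7 × 45.7/48.04 = 23.50 V.
Zeroing V_in shorts the top of R1 to ground, so R_th = R1 ‖ R2 = 2.226 MΩ.

V_th ≈ 23.5 V, R_th ≈ 2.23 MΩ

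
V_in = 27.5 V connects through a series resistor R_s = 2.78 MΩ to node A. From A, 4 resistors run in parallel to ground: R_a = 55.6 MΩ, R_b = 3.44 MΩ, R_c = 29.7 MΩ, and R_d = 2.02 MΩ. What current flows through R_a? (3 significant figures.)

I ≈ 0.149 µA

Parallel bank: R_p = 1/(1/55.6 + 1/3.44 + 1/29.7 + 1/2.02) = 1.194 MΩ.
V_A = 27.5 × 1.194/3.974 = 8.263 V.
I(R_a) = V_A / R_a = 8.263/55.6 = 0.1486 µA.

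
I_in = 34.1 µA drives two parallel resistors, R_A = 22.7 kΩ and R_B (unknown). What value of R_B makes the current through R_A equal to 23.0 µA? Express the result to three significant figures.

R_B ≈ 47.0 kΩ

Two-branch current divider: I_A = I_in · R_B/(R_A + R_B).
With f = 0.6745, R_B = R_A · f/(1−f) = 22.7 × 2.072 = 47.04 kΩ.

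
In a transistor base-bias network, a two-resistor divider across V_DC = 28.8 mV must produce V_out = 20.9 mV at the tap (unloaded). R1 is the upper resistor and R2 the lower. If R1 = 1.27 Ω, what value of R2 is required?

V_out/V_DC = R2/(R1+R2) = 0.7257.
So R2 = R1 · V_out/(V_DC − V_out) = 1.27 × 20.9/(28.8 − 20.9) = 1.27 × 2.646 = 3.360 Ω.

R2 ≈ 3.36 Ω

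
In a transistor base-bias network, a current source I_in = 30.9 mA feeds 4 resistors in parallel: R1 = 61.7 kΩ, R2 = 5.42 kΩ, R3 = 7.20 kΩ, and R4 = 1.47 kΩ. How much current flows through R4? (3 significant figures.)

I ≈ 20.6 mA

ΣG = 1/61.7 + 1/5.42 + 1/7.20 + 1/1.47 = 1.020.
R4 takes the fraction G_k/ΣG = 0.6803/1.020 = 0.6670, so I = 30.9 × 0.6670 = 20.61 mA.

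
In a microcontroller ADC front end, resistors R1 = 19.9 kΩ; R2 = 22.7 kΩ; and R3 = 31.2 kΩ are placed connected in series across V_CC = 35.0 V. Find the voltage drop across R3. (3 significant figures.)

Total series resistance ΣR = 19.9 + 22.7 + 31.2 = 73.80 kΩ.
V = V_CC · R/ΣR = 35.0 × 0.4228 = 14.80 V.

V ≈ 14.8 V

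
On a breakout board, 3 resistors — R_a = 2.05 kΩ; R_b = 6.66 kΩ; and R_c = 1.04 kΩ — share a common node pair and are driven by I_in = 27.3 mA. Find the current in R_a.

I ≈ 8.33 mA

ΣG = 1/2.05 + 1/6.66 + 1/1.04 = 1.599.
R_a takes the fraction G_k/ΣG = 0.4878/1.599 = 0.3050, so I = 27.3 × 0.3050 = 8.326 mA.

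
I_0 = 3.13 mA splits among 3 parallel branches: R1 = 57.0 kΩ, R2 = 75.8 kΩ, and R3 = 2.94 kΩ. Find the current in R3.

Conductances: ΣG = 1/57.0 + 1/75.8 + 1/2.94 = 0.3709 (1/kΩ).
By the current-divider rule, I = I_0 · G_k/ΣG = 3.13 × 0.9171 = 2.871 mA.

I ≈ 2.87 mA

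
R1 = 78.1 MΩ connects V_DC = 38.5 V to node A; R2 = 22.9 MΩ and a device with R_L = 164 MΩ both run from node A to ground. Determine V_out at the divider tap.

R2 ‖ R_L = (22.9 × 164)/(22.9 + 164) = 20.09 MΩ.
Now apply the divider: V_out = 38.5 × 0.2046 = 7.879 V.
(Unloaded it would be 8.73 V; the load pulls it down.)

V_out ≈ 7.88 V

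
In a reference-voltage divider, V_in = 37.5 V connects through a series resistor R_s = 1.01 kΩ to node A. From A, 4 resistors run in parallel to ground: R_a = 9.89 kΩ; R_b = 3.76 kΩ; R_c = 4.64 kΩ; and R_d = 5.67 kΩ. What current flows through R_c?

Parallel bank: R_p = 1/(1/9.89 + 1/3.76 + 1/4.64 + 1/5.67) = 1.318 kΩ.
V_A = 37.5 × 1.318/2.328 = 21.23 V.
Branch current I = V_A/R_c = 21.23/4.64 = 4.575 mA.

I ≈ 4.57 mA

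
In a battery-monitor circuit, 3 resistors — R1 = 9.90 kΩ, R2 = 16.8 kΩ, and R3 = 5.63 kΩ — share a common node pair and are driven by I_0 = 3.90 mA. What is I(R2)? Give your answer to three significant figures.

Conductances: ΣG = 1/9.90 + 1/16.8 + 1/5.63 = 0.3382 (1/kΩ).
R2 takes the fraction G_k/ΣG = 0.05952/0.3382 = 0.1760, so I = 3.90 × 0.1760 = 0.6865 mA.

I ≈ 0.687 mA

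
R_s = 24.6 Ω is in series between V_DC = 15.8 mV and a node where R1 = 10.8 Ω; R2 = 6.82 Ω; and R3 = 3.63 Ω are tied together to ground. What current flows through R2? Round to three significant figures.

I ≈ 0.170 mA

Parallel bank: R_p = 1/(1/10.8 + 1/6.82 + 1/3.63) = 1.943 Ω.
V_A by voltage divider: V_A = 15.8 × 1.943/(24.6 + 1.943) = 1.157 mV.
Branch current I = V_A/R2 = 1.157/6.82 = 0.1696 mA.
(Equivalently: I_total = 0.5953 mA, then current-divider fraction G_k/ΣG = 0.2849.)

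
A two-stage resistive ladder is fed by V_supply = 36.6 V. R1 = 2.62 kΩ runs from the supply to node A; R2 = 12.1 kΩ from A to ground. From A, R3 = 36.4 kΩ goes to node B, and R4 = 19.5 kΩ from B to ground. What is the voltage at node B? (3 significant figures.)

V_B ≈ 10.1 V

Looking into the second stage from A: R3 + R4 = 55.90 kΩ appears in parallel with R2.
Effective lower resistance at A: R2 ‖ 55.90 = 9.947 kΩ.
So V_A = 36.6 × 0.7915 = 28.97 V.
V_B = V_A × 0.3488 = 10.11 V.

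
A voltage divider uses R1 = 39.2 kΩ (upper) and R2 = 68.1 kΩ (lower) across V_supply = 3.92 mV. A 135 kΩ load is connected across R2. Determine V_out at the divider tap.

V_out ≈ 2.10 mV

First combine the lower leg with the load: R2 ‖ R_L = 45.27 kΩ.
Voltage divider with the loaded lower leg: V_out = 3.92 × 45.27/(39.2 + 45.27) = 3.92 × 0.5359 = 2.101 mV.
(Unloaded it would be 2.49 mV; the load pulls it down.)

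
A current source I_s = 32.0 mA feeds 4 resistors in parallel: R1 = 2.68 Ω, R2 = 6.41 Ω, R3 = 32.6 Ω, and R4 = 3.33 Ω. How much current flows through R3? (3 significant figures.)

Total conductance ΣG = 1/2.68 + 1/6.41 + 1/32.6 + 1/3.33 = 0.8601 (units of 1/Ω).
By the current-divider rule, I = I_s · G_k/ΣG = 32.0 × 0.03566 = 1.141 mA.

I ≈ 1.14 mA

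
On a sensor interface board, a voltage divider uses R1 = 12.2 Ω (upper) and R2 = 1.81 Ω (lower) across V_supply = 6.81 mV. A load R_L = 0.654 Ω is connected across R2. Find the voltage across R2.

V_out ≈ 0.258 mV

The load sits in parallel with R2, giving an effective lower resistance R2' = R2·R_L/(R2+R_L) = 0.4804 Ω.
Then V_out = V_supply · R2'/(R1 + R2') = 6.81 × 0.4804/12.68 = 0.2580 mV.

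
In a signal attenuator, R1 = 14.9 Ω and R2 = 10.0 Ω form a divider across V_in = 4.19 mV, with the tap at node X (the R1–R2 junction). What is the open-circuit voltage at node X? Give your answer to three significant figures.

With X open, the divider is unloaded: V_th = 4.19 × 10.0/24.90 = 1.683 mV.

V_th ≈ 1.68 mV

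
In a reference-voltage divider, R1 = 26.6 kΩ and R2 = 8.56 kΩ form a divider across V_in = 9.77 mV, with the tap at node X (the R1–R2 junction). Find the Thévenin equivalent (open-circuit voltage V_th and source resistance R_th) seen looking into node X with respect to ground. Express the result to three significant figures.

V_th ≈ 2.38 mV, R_th ≈ 6.48 kΩ

V_th is the unloaded tap voltage: V_in · R2/(R1+R2) = 9.77 × 0.2435 = 2.379 mV.
Looking into X with the source shorted: R_th = R1·R2/(R1+R2) = 26.60 × 8.56/35.16 = 6.476 kΩ.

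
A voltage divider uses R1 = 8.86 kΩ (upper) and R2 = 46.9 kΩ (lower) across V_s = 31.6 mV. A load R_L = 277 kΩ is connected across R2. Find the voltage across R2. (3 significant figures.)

R2 ‖ R_L = (46.9 × 277)/(46.9 + 277) = 40.11 kΩ.
Voltage divider with the loaded lower leg: V_out = 31.6 × 40.11/(8.86 + 40.11) = 31.6 × 0.8191 = 25.88 mV.

V_out ≈ 25.9 mV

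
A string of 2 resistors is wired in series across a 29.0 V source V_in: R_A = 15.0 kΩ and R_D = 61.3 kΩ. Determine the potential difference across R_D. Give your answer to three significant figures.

V ≈ 23.3 V

Series total: ΣR = 15.0 + 61.3 = 76.30 kΩ.
By the voltage-divider rule, V = 29.0 × 61.30/76.30 = 23.30 V.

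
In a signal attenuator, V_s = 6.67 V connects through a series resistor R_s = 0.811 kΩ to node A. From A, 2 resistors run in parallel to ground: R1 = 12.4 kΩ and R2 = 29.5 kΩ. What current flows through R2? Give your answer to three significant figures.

Parallel bank: R_p = 1/(1/12.4 + 1/29.5) = 8.730 kΩ.
V_A by voltage divider: V_A = 6.67 × 8.730/(0.811 + 8.730) = 6.103 V.
I(R2) = V_A / R2 = 6.103/29.5 = 0.2069 mA.
(Equivalently: I_total = 0.6991 mA, then current-divider fraction G_k/ΣG = 0.2959.)

I ≈ 0.207 mA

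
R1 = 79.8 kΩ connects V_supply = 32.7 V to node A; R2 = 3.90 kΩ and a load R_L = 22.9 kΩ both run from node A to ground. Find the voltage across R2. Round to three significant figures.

V_out ≈ 1.31 V

First combine the lower leg with the load: R2 ‖ R_L = 3.332 kΩ.
Voltage divider with the loaded lower leg: V_out = 32.7 × 3.332/(79.8 + 3.332) = 32.7 × 0.04009 = 1.311 V.
(Unloaded it would be 1.52 V; the load pulls it down.)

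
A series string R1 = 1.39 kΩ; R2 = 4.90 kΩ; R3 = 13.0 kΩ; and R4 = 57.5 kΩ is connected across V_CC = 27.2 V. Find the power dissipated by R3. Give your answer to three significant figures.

P ≈ 1.63 mW

ΣR = 76.79 kΩ → I = 27.2/76.79 = 0.3542 mA.
P = I²R = 0.1255 × 13.0 = 1.631 mW.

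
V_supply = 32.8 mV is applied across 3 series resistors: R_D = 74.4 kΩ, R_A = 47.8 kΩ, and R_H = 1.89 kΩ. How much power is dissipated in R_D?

Series current I = V_supply/ΣR = 32.8/124.1 = 0.2643 µA.
V(R_D) = I·R = 19.67 mV; P = V·I = 19.67 × 0.2643 = 5.198 nW.

P ≈ 5.20 nW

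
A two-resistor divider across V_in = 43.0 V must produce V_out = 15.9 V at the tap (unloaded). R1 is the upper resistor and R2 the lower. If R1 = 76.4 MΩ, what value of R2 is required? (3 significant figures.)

R2 ≈ 44.8 MΩ

V_out/V_in = R2/(R1+R2) = 0.3698.
R2 = R1 · 0.3698/(1 − 0.3698) = 44.83 MΩ.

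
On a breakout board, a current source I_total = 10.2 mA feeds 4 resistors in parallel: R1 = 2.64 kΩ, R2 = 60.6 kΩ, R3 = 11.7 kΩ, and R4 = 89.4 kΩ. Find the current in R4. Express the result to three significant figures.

Total conductance ΣG = 1/2.64 + 1/60.6 + 1/11.7 + 1/89.4 = 0.4919 (units of 1/kΩ).
R4 takes the fraction G_k/ΣG = 0.01119/0.4919 = 0.02274, so I = 10.2 × 0.02274 = 0.2319 mA.

I ≈ 0.232 mA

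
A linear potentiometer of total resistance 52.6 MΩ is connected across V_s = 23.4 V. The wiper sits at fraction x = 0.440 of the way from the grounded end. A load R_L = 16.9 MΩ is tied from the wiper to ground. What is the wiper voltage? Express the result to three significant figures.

V_out ≈ 5.83 V

Split the track: R_lower = x·R_p = 23.14 MΩ, R_upper = (1−x)·R_p = 29.46 MΩ.
(x·R_p) ‖ R_L = 9.768 MΩ.
Loaded-divider output: V_out = 23.4 × 0.2490 = 5.827 V.
(Unloaded: V_out = x·V_s = 10.3 V.)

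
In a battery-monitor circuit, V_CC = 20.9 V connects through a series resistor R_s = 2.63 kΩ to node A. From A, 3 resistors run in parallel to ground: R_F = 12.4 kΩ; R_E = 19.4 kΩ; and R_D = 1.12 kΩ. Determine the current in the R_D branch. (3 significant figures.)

Equivalent of the parallel group: R_p = 0.9756 kΩ.
Node voltage V_A = V_CC · R_p/(R_s + R_p) = 20.9 × 0.2706 = 5.655 V.
I(R_D) = V_A / R_D = 5.655/1.12 = 5.049 mA.

I ≈ 5.05 mA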